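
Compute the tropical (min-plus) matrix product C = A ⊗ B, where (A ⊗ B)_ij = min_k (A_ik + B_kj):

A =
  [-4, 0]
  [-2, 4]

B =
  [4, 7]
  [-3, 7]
A ⊗ B =
  [-3, 3]
  [1, 5]

Apply the min-plus product entry-by-entry:
  C[0][0] = min over k of (A[0][0] + B[0][0] = -4 + 4 = 0, A[0][1] + B[1][0] = 0 + -3 = -3) = -3 (attained at k = 1)
  C[0][1] = min over k of (A[0][0] + B[0][1] = -4 + 7 = 3, A[0][1] + B[1][1] = 0 + 7 = 7) = 3 (attained at k = 0)
  C[1][0] = min over k of (A[1][0] + B[0][0] = -2 + 4 = 2, A[1][1] + B[1][0] = 4 + -3 = 1) = 1 (attained at k = 1)
  C[1][1] = min over k of (A[1][0] + B[0][1] = -2 + 7 = 5, A[1][1] + B[1][1] = 4 + 7 = 11) = 5 (attained at k = 0)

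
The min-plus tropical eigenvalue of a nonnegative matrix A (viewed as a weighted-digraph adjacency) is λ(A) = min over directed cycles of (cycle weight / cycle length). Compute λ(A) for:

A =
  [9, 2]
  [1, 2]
λ(A) = 3/2

Enumerate directed cycles and compute their means (weight / length). Sample:
  cycle 0 → 0: weight = 9, length = 1, mean = 9/1 ≈ 9.000
  cycle 1 → 1: weight = 2, length = 1, mean = 2/1 ≈ 2.000
  cycle 0 → 1 → 0: weight = 3, length = 2, mean = 3/2 ≈ 1.500
  cycle 1 → 0 → 1: weight = 3, length = 2, mean = 3/2 ≈ 1.500
Minimum mean = 1.500, attained e.g. along the cycle 0 → 1 → 0 with weight 3 and length 2. So λ(A) = 3/2 = 3/2.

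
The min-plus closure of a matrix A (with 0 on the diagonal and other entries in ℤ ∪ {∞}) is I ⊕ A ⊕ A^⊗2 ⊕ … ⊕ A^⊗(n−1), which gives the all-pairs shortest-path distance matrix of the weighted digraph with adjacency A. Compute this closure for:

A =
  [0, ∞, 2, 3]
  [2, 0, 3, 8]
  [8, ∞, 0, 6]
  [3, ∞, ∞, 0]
Closure =
  [0, ∞, 2, 3]
  [2, 0, 3, 5]
  [8, ∞, 0, 6]
  [3, ∞, 5, 0]

This is the Floyd-Warshall all-pairs shortest-path computation. For each intermediate vertex k = 0, 1, …, 3, update dist[i][j] ← min(dist[i][j], dist[i][k] + dist[k][j]). The final matrix gives, for each (i, j), the minimum total weight of any directed path from i to j (possibly empty when i = j).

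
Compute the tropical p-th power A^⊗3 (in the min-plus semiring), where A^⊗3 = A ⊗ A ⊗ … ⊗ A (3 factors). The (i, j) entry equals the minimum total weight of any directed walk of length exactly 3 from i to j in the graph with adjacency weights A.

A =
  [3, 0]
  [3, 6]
A^⊗3 =
  [6, 3]
  [6, 6]

Each entry (A^⊗3)_ij equals the minimum over all length-3 walks i = v_0 → v_1 → … → v_3 = j of Σ_t A[v_t][v_{t+1}]. For example, for (i, j) = (0, 1) we minimise over 4 possible intermediate vertex sequences; the minimum is 3, attained along the walk 0 → 1 → 0 → 1.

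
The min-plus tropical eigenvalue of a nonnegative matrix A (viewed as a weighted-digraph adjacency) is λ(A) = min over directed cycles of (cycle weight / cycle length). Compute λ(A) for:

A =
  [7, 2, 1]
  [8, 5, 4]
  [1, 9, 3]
λ(A) = 1

Enumerate directed cycles and compute their means (weight / length). Sample:
  cycle 0 → 0: weight = 7, length = 1, mean = 7/1 ≈ 7.000
  cycle 1 → 1: weight = 5, length = 1, mean = 5/1 ≈ 5.000
  cycle 2 → 2: weight = 3, length = 1, mean = 3/1 ≈ 3.000
  cycle 0 → 1 → 0: weight = 10, length = 2, mean = 10/2 ≈ 5.000
  cycle 0 → 2 → 0: weight = 2, length = 2, mean = 2/2 ≈ 1.000
  cycle 1 → 0 → 1: weight = 10, length = 2, mean = 10/2 ≈ 5.000
Minimum mean = 1.000, attained e.g. along the cycle 0 → 2 → 0 with weight 2 and length 2. So λ(A) = 2/2 = 1.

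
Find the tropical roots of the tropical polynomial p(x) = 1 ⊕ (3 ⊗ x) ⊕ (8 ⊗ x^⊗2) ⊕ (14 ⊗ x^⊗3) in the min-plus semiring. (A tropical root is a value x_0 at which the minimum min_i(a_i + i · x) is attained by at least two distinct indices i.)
Roots: {-6, -5, -2}

Each tropical root is a break point of the lower envelope of the lines y = a_i + i · x (there are 4 lines, with slopes 0, 1, ..., 3). Only the lines that attain the minimum somewhere contribute to roots; other lines are dominated. Here the surviving (envelope) indices are i = 3, i = 2, i = 1, i = 0.
Intersections between consecutive envelope lines give the roots: for adjacent envelope indices i < j the intersection is x = (a_i − a_j) / (j − i). Reading off the sorted break points: {-6, -5, -2}.
Verification: at each break x_0, at least two indices attain the minimum of min_i(a_i + i · x_0).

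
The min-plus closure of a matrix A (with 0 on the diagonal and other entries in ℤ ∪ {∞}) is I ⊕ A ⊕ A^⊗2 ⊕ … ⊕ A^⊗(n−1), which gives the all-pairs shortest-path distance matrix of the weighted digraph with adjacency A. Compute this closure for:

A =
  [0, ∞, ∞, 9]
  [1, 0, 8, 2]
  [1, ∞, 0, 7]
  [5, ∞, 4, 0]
Closure =
  [0, ∞, 13, 9]
  [1, 0, 6, 2]
  [1, ∞, 0, 7]
  [5, ∞, 4, 0]

This is the Floyd-Warshall all-pairs shortest-path computation. For each intermediate vertex k = 0, 1, …, 3, update dist[i][j] ← min(dist[i][j], dist[i][k] + dist[k][j]). The final matrix gives, for each (i, j), the minimum total weight of any directed path from i to j (possibly empty when i = j).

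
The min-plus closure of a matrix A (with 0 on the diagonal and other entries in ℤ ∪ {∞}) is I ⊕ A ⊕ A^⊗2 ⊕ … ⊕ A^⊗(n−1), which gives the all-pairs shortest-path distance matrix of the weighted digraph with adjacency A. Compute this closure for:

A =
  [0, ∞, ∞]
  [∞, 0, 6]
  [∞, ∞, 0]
Closure =
  [0, ∞, ∞]
  [∞, 0, 6]
  [∞, ∞, 0]

This is the Floyd-Warshall all-pairs shortest-path computation. For each intermediate vertex k = 0, 1, …, 2, update dist[i][j] ← min(dist[i][j], dist[i][k] + dist[k][j]). The final matrix gives, for each (i, j), the minimum total weight of any directed path from i to j (possibly empty when i = j).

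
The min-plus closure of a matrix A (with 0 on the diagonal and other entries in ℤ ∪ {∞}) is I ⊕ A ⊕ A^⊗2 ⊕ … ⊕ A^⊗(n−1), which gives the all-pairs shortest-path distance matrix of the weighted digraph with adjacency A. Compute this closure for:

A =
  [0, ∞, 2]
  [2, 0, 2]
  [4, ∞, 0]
Closure =
  [0, ∞, 2]
  [2, 0, 2]
  [4, ∞, 0]

This is the Floyd-Warshall all-pairs shortest-path computation. For each intermediate vertex k = 0, 1, …, 2, update dist[i][j] ← min(dist[i][j], dist[i][k] + dist[k][j]). The final matrix gives, for each (i, j), the minimum total weight of any directed path from i to j (possibly empty when i = j).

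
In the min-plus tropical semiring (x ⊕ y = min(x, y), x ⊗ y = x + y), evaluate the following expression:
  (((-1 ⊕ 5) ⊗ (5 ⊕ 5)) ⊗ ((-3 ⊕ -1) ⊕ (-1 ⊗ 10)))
(((-1 ⊕ 5) ⊗ (5 ⊕ 5)) ⊗ ((-3 ⊕ -1) ⊕ (-1 ⊗ 10))) = 1

Expand innermost to outermost. Recall ⊕ takes the minimum of its arguments and ⊗ takes their sum. Working out the expression (((-1 ⊕ 5) ⊗ (5 ⊕ 5)) ⊗ ((-3 ⊕ -1) ⊕ (-1 ⊗ 10))) gives 1.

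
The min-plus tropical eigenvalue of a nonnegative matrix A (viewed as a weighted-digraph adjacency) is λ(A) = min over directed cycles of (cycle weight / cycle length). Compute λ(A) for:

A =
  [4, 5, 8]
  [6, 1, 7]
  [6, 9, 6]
λ(A) = 1

Enumerate directed cycles and compute their means (weight / length). Sample:
  cycle 0 → 0: weight = 4, length = 1, mean = 4/1 ≈ 4.000
  cycle 1 → 1: weight = 1, length = 1, mean = 1/1 ≈ 1.000
  cycle 2 → 2: weight = 6, length = 1, mean = 6/1 ≈ 6.000
  cycle 0 → 1 → 0: weight = 11, length = 2, mean = 11/2 ≈ 5.500
  cycle 0 → 2 → 0: weight = 14, length = 2, mean = 14/2 ≈ 7.000
  cycle 1 → 0 → 1: weight = 11, length = 2, mean = 11/2 ≈ 5.500
Minimum mean = 1.000, attained e.g. along the cycle 1 → 1 with weight 1 and length 1. So λ(A) = 1/1 = 1.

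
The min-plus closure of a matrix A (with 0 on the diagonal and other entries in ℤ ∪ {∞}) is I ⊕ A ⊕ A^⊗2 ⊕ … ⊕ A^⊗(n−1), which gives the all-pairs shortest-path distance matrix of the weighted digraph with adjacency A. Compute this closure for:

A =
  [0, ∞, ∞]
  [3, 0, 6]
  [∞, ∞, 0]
Closure =
  [0, ∞, ∞]
  [3, 0, 6]
  [∞, ∞, 0]

This is the Floyd-Warshall all-pairs shortest-path computation. For each intermediate vertex k = 0, 1, …, 2, update dist[i][j] ← min(dist[i][j], dist[i][k] + dist[k][j]). The final matrix gives, for each (i, j), the minimum total weight of any directed path from i to j (possibly empty when i = j).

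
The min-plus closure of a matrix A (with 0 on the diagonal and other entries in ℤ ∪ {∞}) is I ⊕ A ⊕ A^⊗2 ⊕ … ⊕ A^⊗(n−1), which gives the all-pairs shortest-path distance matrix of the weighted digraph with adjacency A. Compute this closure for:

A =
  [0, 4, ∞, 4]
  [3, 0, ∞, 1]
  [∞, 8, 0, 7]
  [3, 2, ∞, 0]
Closure =
  [0, 4, ∞, 4]
  [3, 0, ∞, 1]
  [10, 8, 0, 7]
  [3, 2, ∞, 0]

This is the Floyd-Warshall all-pairs shortest-path computation. For each intermediate vertex k = 0, 1, …, 3, update dist[i][j] ← min(dist[i][j], dist[i][k] + dist[k][j]). The final matrix gives, for each (i, j), the minimum total weight of any directed path from i to j (possibly empty when i = j).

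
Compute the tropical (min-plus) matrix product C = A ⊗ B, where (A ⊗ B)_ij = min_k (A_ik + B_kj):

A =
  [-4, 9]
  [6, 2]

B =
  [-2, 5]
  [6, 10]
A ⊗ B =
  [-6, 1]
  [4, 11]

Apply the min-plus product entry-by-entry:
  C[0][0] = min over k of (A[0][0] + B[0][0] = -4 + -2 = -6, A[0][1] + B[1][0] = 9 + 6 = 15) = -6 (attained at k = 0)
  C[0][1] = min over k of (A[0][0] + B[0][1] = -4 + 5 = 1, A[0][1] + B[1][1] = 9 + 10 = 19) = 1 (attained at k = 0)
  C[1][0] = min over k of (A[1][0] + B[0][0] = 6 + -2 = 4, A[1][1] + B[1][0] = 2 + 6 = 8) = 4 (attained at k = 0)
  C[1][1] = min over k of (A[1][0] + B[0][1] = 6 + 5 = 11, A[1][1] + B[1][1] = 2 + 10 = 12) = 11 (attained at k = 0)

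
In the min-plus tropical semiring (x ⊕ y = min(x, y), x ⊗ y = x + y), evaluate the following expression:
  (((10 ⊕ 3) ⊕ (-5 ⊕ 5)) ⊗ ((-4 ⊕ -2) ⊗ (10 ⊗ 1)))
(((10 ⊕ 3) ⊕ (-5 ⊕ 5)) ⊗ ((-4 ⊕ -2) ⊗ (10 ⊗ 1))) = 2

Expand innermost to outermost. Recall ⊕ takes the minimum of its arguments and ⊗ takes their sum. Working out the expression (((10 ⊕ 3) ⊕ (-5 ⊕ 5)) ⊗ ((-4 ⊕ -2) ⊗ (10 ⊗ 1))) gives 2.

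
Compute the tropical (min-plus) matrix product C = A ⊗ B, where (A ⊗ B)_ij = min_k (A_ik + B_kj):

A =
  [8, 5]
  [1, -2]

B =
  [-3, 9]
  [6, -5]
A ⊗ B =
  [5, 0]
  [-2, -7]

Apply the min-plus product entry-by-entry:
  C[0][0] = min over k of (A[0][0] + B[0][0] = 8 + -3 = 5, A[0][1] + B[1][0] = 5 + 6 = 11) = 5 (attained at k = 0)
  C[0][1] = min over k of (A[0][0] + B[0][1] = 8 + 9 = 17, A[0][1] + B[1][1] = 5 + -5 = 0) = 0 (attained at k = 1)
  C[1][0] = min over k of (A[1][0] + B[0][0] = 1 + -3 = -2, A[1][1] + B[1][0] = -2 + 6 = 4) = -2 (attained at k = 0)
  C[1][1] = min over k of (A[1][0] + B[0][1] = 1 + 9 = 10, A[1][1] + B[1][1] = -2 + -5 = -7) = -7 (attained at k = 1)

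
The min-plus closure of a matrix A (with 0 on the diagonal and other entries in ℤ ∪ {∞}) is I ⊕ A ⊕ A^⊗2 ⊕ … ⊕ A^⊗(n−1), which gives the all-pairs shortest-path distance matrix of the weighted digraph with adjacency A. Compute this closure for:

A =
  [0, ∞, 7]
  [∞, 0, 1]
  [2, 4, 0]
Closure =
  [0, 11, 7]
  [3, 0, 1]
  [2, 4, 0]

This is the Floyd-Warshall all-pairs shortest-path computation. For each intermediate vertex k = 0, 1, …, 2, update dist[i][j] ← min(dist[i][j], dist[i][k] + dist[k][j]). The final matrix gives, for each (i, j), the minimum total weight of any directed path from i to j (possibly empty when i = j).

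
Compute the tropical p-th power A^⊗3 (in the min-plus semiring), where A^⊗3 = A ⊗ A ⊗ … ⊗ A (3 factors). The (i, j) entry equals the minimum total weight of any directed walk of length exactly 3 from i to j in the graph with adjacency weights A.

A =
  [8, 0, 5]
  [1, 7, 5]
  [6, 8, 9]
A^⊗3 =
  [8, 1, 6]
  [2, 8, 6]
  [7, 9, 11]

Each entry (A^⊗3)_ij equals the minimum over all length-3 walks i = v_0 → v_1 → … → v_3 = j of Σ_t A[v_t][v_{t+1}]. For example, for (i, j) = (0, 2) we minimise over 9 possible intermediate vertex sequences; the minimum is 6, attained along the walk 0 → 1 → 0 → 2.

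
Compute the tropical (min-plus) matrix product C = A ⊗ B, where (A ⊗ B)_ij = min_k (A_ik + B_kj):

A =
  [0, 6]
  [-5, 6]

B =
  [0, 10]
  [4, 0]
A ⊗ B =
  [0, 6]
  [-5, 5]

Apply the min-plus product entry-by-entry:
  C[0][0] = min over k of (A[0][0] + B[0][0] = 0 + 0 = 0, A[0][1] + B[1][0] = 6 + 4 = 10) = 0 (attained at k = 0)
  C[0][1] = min over k of (A[0][0] + B[0][1] = 0 + 10 = 10, A[0][1] + B[1][1] = 6 + 0 = 6) = 6 (attained at k = 1)
  C[1][0] = min over k of (A[1][0] + B[0][0] = -5 + 0 = -5, A[1][1] + B[1][0] = 6 + 4 = 10) = -5 (attained at k = 0)
  C[1][1] = min over k of (A[1][0] + B[0][1] = -5 + 10 = 5, A[1][1] + B[1][1] = 6 + 0 = 6) = 5 (attained at k = 0)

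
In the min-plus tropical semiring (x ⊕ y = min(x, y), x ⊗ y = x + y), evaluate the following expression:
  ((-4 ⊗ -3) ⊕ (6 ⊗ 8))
((-4 ⊗ -3) ⊕ (6 ⊗ 8)) = -7

Expand innermost to outermost. Recall ⊕ takes the minimum of its arguments and ⊗ takes their sum. Working out the expression ((-4 ⊗ -3) ⊕ (6 ⊗ 8)) gives -7.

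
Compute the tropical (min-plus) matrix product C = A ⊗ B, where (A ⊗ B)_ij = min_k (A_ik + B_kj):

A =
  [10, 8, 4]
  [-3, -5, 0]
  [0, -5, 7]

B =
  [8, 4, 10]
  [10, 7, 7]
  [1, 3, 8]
A ⊗ B =
  [5, 7, 12]
  [1, 1, 2]
  [5, 2, 2]

Apply the min-plus product entry-by-entry:
  C[0][0] = min over k of (A[0][0] + B[0][0] = 10 + 8 = 18, A[0][1] + B[1][0] = 8 + 10 = 18, A[0][2] + B[2][0] = 4 + 1 = 5) = 5 (attained at k = 2)
  C[0][1] = min over k of (A[0][0] + B[0][1] = 10 + 4 = 14, A[0][1] + B[1][1] = 8 + 7 = 15, A[0][2] + B[2][1] = 4 + 3 = 7) = 7 (attained at k = 2)
  C[0][2] = min over k of (A[0][0] + B[0][2] = 10 + 10 = 20, A[0][1] + B[1][2] = 8 + 7 = 15, A[0][2] + B[2][2] = 4 + 8 = 12) = 12 (attained at k = 2)
  C[1][0] = min over k of (A[1][0] + B[0][0] = -3 + 8 = 5, A[1][1] + B[1][0] = -5 + 10 = 5, A[1][2] + B[2][0] = 0 + 1 = 1) = 1 (attained at k = 2)
  C[1][1] = min over k of (A[1][0] + B[0][1] = -3 + 4 = 1, A[1][1] + B[1][1] = -5 + 7 = 2, A[1][2] + B[2][1] = 0 + 3 = 3) = 1 (attained at k = 0)
  C[1][2] = min over k of (A[1][0] + B[0][2] = -3 + 10 = 7, A[1][1] + B[1][2] = -5 + 7 = 2, A[1][2] + B[2][2] = 0 + 8 = 8) = 2 (attained at k = 1)
  C[2][0] = min over k of (A[2][0] + B[0][0] = 0 + 8 = 8, A[2][1] + B[1][0] = -5 + 10 = 5, A[2][2] + B[2][0] = 7 + 1 = 8) = 5 (attained at k = 1)
  C[2][1] = min over k of (A[2][0] + B[0][1] = 0 + 4 = 4, A[2][1] + B[1][1] = -5 + 7 = 2, A[2][2] + B[2][1] = 7 + 3 = 10) = 2 (attained at k = 1)
  C[2][2] = min over k of (A[2][0] + B[0][2] = 0 + 10 = 10, A[2][1] + B[1][2] = -5 + 7 = 2, A[2][2] + B[2][2] = 7 + 8 = 15) = 2 (attained at k = 1)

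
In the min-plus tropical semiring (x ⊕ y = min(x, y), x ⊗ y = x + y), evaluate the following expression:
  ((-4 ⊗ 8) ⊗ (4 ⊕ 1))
((-4 ⊗ 8) ⊗ (4 ⊕ 1)) = 5

Expand innermost to outermost. Recall ⊕ takes the minimum of its arguments and ⊗ takes their sum. Working out the expression ((-4 ⊗ 8) ⊗ (4 ⊕ 1)) gives 5.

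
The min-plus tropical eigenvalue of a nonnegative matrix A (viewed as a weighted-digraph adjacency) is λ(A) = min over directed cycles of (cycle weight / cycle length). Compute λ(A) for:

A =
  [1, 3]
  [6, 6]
λ(A) = 1

Enumerate directed cycles and compute their means (weight / length). Sample:
  cycle 0 → 0: weight = 1, length = 1, mean = 1/1 ≈ 1.000
  cycle 1 → 1: weight = 6, length = 1, mean = 6/1 ≈ 6.000
  cycle 0 → 1 → 0: weight = 9, length = 2, mean = 9/2 ≈ 4.500
  cycle 1 → 0 → 1: weight = 9, length = 2, mean = 9/2 ≈ 4.500
Minimum mean = 1.000, attained e.g. along the cycle 0 → 0 with weight 1 and length 1. So λ(A) = 1/1 = 1.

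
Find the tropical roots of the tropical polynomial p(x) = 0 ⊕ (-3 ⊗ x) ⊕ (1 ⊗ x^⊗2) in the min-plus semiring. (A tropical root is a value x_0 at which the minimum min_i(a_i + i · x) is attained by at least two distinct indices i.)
Roots: {-4, 3}

Each tropical root is a break point of the lower envelope of the lines y = a_i + i · x (there are 3 lines, with slopes 0, 1, ..., 2). Only the lines that attain the minimum somewhere contribute to roots; other lines are dominated. Here the surviving (envelope) indices are i = 2, i = 1, i = 0.
Intersections between consecutive envelope lines give the roots: for adjacent envelope indices i < j the intersection is x = (a_i − a_j) / (j − i). Reading off the sorted break points: {-4, 3}.
Verification: at each break x_0, at least two indices attain the minimum of min_i(a_i + i · x_0).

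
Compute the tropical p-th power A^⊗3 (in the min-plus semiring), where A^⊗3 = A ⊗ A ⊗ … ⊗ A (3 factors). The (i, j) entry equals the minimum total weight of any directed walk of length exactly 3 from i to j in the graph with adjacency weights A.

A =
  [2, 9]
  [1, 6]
A^⊗3 =
  [6, 13]
  [5, 12]

Each entry (A^⊗3)_ij equals the minimum over all length-3 walks i = v_0 → v_1 → … → v_3 = j of Σ_t A[v_t][v_{t+1}]. For example, for (i, j) = (0, 1) we minimise over 4 possible intermediate vertex sequences; the minimum is 13, attained along the walk 0 → 0 → 0 → 1.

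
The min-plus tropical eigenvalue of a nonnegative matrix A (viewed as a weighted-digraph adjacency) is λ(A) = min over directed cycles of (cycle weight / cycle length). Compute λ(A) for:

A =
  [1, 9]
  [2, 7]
λ(A) = 1

Enumerate directed cycles and compute their means (weight / length). Sample:
  cycle 0 → 0: weight = 1, length = 1, mean = 1/1 ≈ 1.000
  cycle 1 → 1: weight = 7, length = 1, mean = 7/1 ≈ 7.000
  cycle 0 → 1 → 0: weight = 11, length = 2, mean = 11/2 ≈ 5.500
  cycle 1 → 0 → 1: weight = 11, length = 2, mean = 11/2 ≈ 5.500
Minimum mean = 1.000, attained e.g. along the cycle 0 → 0 with weight 1 and length 1. So λ(A) = 1/1 = 1.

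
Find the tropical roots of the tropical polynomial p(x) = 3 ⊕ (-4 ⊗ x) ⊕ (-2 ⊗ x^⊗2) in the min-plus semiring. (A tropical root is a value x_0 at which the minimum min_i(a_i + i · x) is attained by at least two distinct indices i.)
Roots: {-2, 7}

Each tropical root is a break point of the lower envelope of the lines y = a_i + i · x (there are 3 lines, with slopes 0, 1, ..., 2). Only the lines that attain the minimum somewhere contribute to roots; other lines are dominated. Here the surviving (envelope) indices are i = 2, i = 1, i = 0.
Intersections between consecutive envelope lines give the roots: for adjacent envelope indices i < j the intersection is x = (a_i − a_j) / (j − i). Reading off the sorted break points: {-2, 7}.
Verification: at each break x_0, at least two indices attain the minimum of min_i(a_i + i · x_0).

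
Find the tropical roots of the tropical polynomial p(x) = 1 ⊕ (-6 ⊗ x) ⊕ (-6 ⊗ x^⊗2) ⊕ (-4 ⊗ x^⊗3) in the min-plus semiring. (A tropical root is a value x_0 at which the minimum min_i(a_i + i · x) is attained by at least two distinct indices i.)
Roots: {-2, 0, 7}

Each tropical root is a break point of the lower envelope of the lines y = a_i + i · x (there are 4 lines, with slopes 0, 1, ..., 3). Only the lines that attain the minimum somewhere contribute to roots; other lines are dominated. Here the surviving (envelope) indices are i = 3, i = 2, i = 1, i = 0.
Intersections between consecutive envelope lines give the roots: for adjacent envelope indices i < j the intersection is x = (a_i − a_j) / (j − i). Reading off the sorted break points: {-2, 0, 7}.
Verification: at each break x_0, at least two indices attain the minimum of min_i(a_i + i · x_0).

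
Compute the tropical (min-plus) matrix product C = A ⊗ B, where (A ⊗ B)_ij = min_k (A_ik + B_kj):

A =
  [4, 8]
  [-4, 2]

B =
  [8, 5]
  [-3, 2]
A ⊗ B =
  [5, 9]
  [-1, 1]

Apply the min-plus product entry-by-entry:
  C[0][0] = min over k of (A[0][0] + B[0][0] = 4 + 8 = 12, A[0][1] + B[1][0] = 8 + -3 = 5) = 5 (attained at k = 1)
  C[0][1] = min over k of (A[0][0] + B[0][1] = 4 + 5 = 9, A[0][1] + B[1][1] = 8 + 2 = 10) = 9 (attained at k = 0)
  C[1][0] = min over k of (A[1][0] + B[0][0] = -4 + 8 = 4, A[1][1] + B[1][0] = 2 + -3 = -1) = -1 (attained at k = 1)
  C[1][1] = min over k of (A[1][0] + B[0][1] = -4 + 5 = 1, A[1][1] + B[1][1] = 2 + 2 = 4) = 1 (attained at k = 0)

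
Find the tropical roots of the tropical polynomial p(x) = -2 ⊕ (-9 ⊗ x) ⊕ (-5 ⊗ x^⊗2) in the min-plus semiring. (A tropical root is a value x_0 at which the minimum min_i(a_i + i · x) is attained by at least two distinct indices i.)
Roots: {-4, 7}

Each tropical root is a break point of the lower envelope of the lines y = a_i + i · x (there are 3 lines, with slopes 0, 1, ..., 2). Only the lines that attain the minimum somewhere contribute to roots; other lines are dominated. Here the surviving (envelope) indices are i = 2, i = 1, i = 0.
Intersections between consecutive envelope lines give the roots: for adjacent envelope indices i < j the intersection is x = (a_i − a_j) / (j − i). Reading off the sorted break points: {-4, 7}.
Verification: at each break x_0, at least two indices attain the minimum of min_i(a_i + i · x_0).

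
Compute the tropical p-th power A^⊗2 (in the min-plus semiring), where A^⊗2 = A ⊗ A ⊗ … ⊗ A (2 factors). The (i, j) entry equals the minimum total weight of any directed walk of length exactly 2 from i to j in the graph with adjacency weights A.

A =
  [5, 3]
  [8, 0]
A^⊗2 =
  [10, 3]
  [8, 0]

Each entry (A^⊗2)_ij equals the minimum over all length-2 walks i = v_0 → v_1 → … → v_2 = j of Σ_t A[v_t][v_{t+1}]. For example, for (i, j) = (0, 1) we minimise over 2 possible intermediate vertex sequences; the minimum is 3, attained along the walk 0 → 1 → 1.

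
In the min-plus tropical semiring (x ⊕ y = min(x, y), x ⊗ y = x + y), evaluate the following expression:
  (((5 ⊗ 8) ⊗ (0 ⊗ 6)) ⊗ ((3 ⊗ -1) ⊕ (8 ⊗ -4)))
(((5 ⊗ 8) ⊗ (0 ⊗ 6)) ⊗ ((3 ⊗ -1) ⊕ (8 ⊗ -4))) = 21

Expand innermost to outermost. Recall ⊕ takes the minimum of its arguments and ⊗ takes their sum. Working out the expression (((5 ⊗ 8) ⊗ (0 ⊗ 6)) ⊗ ((3 ⊗ -1) ⊕ (8 ⊗ -4))) gives 21.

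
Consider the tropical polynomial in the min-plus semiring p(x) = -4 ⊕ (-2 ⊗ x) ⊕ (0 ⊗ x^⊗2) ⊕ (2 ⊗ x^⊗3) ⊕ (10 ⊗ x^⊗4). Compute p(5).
p(5) = -4

A tropical monomial a ⊗ x^⊗i evaluates to a + i · x. Evaluating each term at x = 5:
  Term 0 contributes -4 + 0 · 5 = -4
  Term 1 contributes -2 + 1 · 5 = 3
  Term 2 contributes 0 + 2 · 5 = 10
  Term 3 contributes 2 + 3 · 5 = 17
  Term 4 contributes 10 + 4 · 5 = 30
p(5) = ⊕ of these = min[-4, 3, 10, 17, 30] = -4.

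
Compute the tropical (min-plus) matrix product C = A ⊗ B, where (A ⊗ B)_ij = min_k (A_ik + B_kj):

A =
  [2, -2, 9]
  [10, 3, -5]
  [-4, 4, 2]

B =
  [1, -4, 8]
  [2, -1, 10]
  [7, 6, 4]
A ⊗ B =
  [0, -3, 8]
  [2, 1, -1]
  [-3, -8, 4]

Apply the min-plus product entry-by-entry:
  C[0][0] = min over k of (A[0][0] + B[0][0] = 2 + 1 = 3, A[0][1] + B[1][0] = -2 + 2 = 0, A[0][2] + B[2][0] = 9 + 7 = 16) = 0 (attained at k = 1)
  C[0][1] = min over k of (A[0][0] + B[0][1] = 2 + -4 = -2, A[0][1] + B[1][1] = -2 + -1 = -3, A[0][2] + B[2][1] = 9 + 6 = 15) = -3 (attained at k = 1)
  C[0][2] = min over k of (A[0][0] + B[0][2] = 2 + 8 = 10, A[0][1] + B[1][2] = -2 + 10 = 8, A[0][2] + B[2][2] = 9 + 4 = 13) = 8 (attained at k = 1)
  C[1][0] = min over k of (A[1][0] + B[0][0] = 10 + 1 = 11, A[1][1] + B[1][0] = 3 + 2 = 5, A[1][2] + B[2][0] = -5 + 7 = 2) = 2 (attained at k = 2)
  C[1][1] = min over k of (A[1][0] + B[0][1] = 10 + -4 = 6, A[1][1] + B[1][1] = 3 + -1 = 2, A[1][2] + B[2][1] = -5 + 6 = 1) = 1 (attained at k = 2)
  C[1][2] = min over k of (A[1][0] + B[0][2] = 10 + 8 = 18, A[1][1] + B[1][2] = 3 + 10 = 13, A[1][2] + B[2][2] = -5 + 4 = -1) = -1 (attained at k = 2)
  C[2][0] = min over k of (A[2][0] + B[0][0] = -4 + 1 = -3, A[2][1] + B[1][0] = 4 + 2 = 6, A[2][2] + B[2][0] = 2 + 7 = 9) = -3 (attained at k = 0)
  C[2][1] = min over k of (A[2][0] + B[0][1] = -4 + -4 = -8, A[2][1] + B[1][1] = 4 + -1 = 3, A[2][2] + B[2][1] = 2 + 6 = 8) = -8 (attained at k = 0)
  C[2][2] = min over k of (A[2][0] + B[0][2] = -4 + 8 = 4, A[2][1] + B[1][2] = 4 + 10 = 14, A[2][2] + B[2][2] = 2 + 4 = 6) = 4 (attained at k = 0)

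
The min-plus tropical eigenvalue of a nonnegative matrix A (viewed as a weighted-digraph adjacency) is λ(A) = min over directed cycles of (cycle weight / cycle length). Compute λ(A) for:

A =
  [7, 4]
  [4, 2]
λ(A) = 2

Enumerate directed cycles and compute their means (weight / length). Sample:
  cycle 0 → 0: weight = 7, length = 1, mean = 7/1 ≈ 7.000
  cycle 1 → 1: weight = 2, length = 1, mean = 2/1 ≈ 2.000
  cycle 0 → 1 → 0: weight = 8, length = 2, mean = 8/2 ≈ 4.000
  cycle 1 → 0 → 1: weight = 8, length = 2, mean = 8/2 ≈ 4.000
Minimum mean = 2.000, attained e.g. along the cycle 1 → 1 with weight 2 and length 1. So λ(A) = 2/1 = 2.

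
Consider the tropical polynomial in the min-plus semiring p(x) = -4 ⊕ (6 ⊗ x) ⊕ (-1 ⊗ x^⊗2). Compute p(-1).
p(-1) = -4

A tropical monomial a ⊗ x^⊗i evaluates to a + i · x. Evaluating each term at x = -1:
  Term 0 contributes -4 + 0 · -1 = -4
  Term 1 contributes 6 + 1 · -1 = 5
  Term 2 contributes -1 + 2 · -1 = -3
p(-1) = ⊕ of these = min[-4, 5, -3] = -4.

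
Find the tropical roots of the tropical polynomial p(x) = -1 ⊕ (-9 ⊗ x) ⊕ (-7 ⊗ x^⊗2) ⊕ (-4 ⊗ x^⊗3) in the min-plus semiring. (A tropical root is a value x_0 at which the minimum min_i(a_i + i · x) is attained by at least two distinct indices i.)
Roots: {-3, -2, 8}

Each tropical root is a break point of the lower envelope of the lines y = a_i + i · x (there are 4 lines, with slopes 0, 1, ..., 3). Only the lines that attain the minimum somewhere contribute to roots; other lines are dominated. Here the surviving (envelope) indices are i = 3, i = 2, i = 1, i = 0.
Intersections between consecutive envelope lines give the roots: for adjacent envelope indices i < j the intersection is x = (a_i − a_j) / (j − i). Reading off the sorted break points: {-3, -2, 8}.
Verification: at each break x_0, at least two indices attain the minimum of min_i(a_i + i · x_0).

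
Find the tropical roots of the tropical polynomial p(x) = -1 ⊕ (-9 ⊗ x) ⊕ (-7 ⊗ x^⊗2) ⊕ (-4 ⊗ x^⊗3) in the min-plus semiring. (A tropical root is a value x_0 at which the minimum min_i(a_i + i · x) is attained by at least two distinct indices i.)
Roots: {-3, -2, 8}

Each tropical root is a break point of the lower envelope of the lines y = a_i + i · x (there are 4 lines, with slopes 0, 1, ..., 3). Only the lines that attain the minimum somewhere contribute to roots; other lines are dominated. Here the surviving (envelope) indices are i = 3, i = 2, i = 1, i = 0.
Intersections between consecutive envelope lines give the roots: for adjacent envelope indices i < j the intersection is x = (a_i − a_j) / (j − i). Reading off the sorted break points: {-3, -2, 8}.
Verification: at each break x_0, at least two indices attain the minimum of min_i(a_i + i · x_0).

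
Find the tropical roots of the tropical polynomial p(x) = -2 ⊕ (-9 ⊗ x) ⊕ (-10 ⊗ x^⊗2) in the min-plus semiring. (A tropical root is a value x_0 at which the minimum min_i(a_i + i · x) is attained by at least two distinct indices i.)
Roots: {1, 7}

Each tropical root is a break point of the lower envelope of the lines y = a_i + i · x (there are 3 lines, with slopes 0, 1, ..., 2). Only the lines that attain the minimum somewhere contribute to roots; other lines are dominated. Here the surviving (envelope) indices are i = 2, i = 1, i = 0.
Intersections between consecutive envelope lines give the roots: for adjacent envelope indices i < j the intersection is x = (a_i − a_j) / (j − i). Reading off the sorted break points: {1, 7}.
Verification: at each break x_0, at least two indices attain the minimum of min_i(a_i + i · x_0).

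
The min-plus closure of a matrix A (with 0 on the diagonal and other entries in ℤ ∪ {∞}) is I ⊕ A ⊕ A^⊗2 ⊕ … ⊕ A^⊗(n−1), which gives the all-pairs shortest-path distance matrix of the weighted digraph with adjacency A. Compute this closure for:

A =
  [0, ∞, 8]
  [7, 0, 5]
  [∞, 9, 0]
Closure =
  [0, 17, 8]
  [7, 0, 5]
  [16, 9, 0]

This is the Floyd-Warshall all-pairs shortest-path computation. For each intermediate vertex k = 0, 1, …, 2, update dist[i][j] ← min(dist[i][j], dist[i][k] + dist[k][j]). The final matrix gives, for each (i, j), the minimum total weight of any directed path from i to j (possibly empty when i = j).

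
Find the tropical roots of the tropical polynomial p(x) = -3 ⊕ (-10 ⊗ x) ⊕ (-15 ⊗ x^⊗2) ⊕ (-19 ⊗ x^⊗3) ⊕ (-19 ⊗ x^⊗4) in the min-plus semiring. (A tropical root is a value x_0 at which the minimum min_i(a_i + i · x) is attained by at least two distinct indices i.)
Roots: {0, 4, 5, 7}

Each tropical root is a break point of the lower envelope of the lines y = a_i + i · x (there are 5 lines, with slopes 0, 1, ..., 4). Only the lines that attain the minimum somewhere contribute to roots; other lines are dominated. Here the surviving (envelope) indices are i = 4, i = 3, i = 2, i = 1, i = 0.
Intersections between consecutive envelope lines give the roots: for adjacent envelope indices i < j the intersection is x = (a_i − a_j) / (j − i). Reading off the sorted break points: {0, 4, 5, 7}.
Verification: at each break x_0, at least two indices attain the minimum of min_i(a_i + i · x_0).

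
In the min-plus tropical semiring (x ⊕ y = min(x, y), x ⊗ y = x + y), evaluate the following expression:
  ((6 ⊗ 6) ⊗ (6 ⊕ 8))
((6 ⊗ 6) ⊗ (6 ⊕ 8)) = 18

Expand innermost to outermost. Recall ⊕ takes the minimum of its arguments and ⊗ takes their sum. Working out the expression ((6 ⊗ 6) ⊗ (6 ⊕ 8)) gives 18.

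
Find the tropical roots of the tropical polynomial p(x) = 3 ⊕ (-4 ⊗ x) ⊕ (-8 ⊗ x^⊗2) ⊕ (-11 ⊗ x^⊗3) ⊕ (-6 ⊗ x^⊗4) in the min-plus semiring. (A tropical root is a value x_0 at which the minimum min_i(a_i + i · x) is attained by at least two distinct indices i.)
Roots: {-5, 3, 4, 7}

Each tropical root is a break point of the lower envelope of the lines y = a_i + i · x (there are 5 lines, with slopes 0, 1, ..., 4). Only the lines that attain the minimum somewhere contribute to roots; other lines are dominated. Here the surviving (envelope) indices are i = 4, i = 3, i = 2, i = 1, i = 0.
Intersections between consecutive envelope lines give the roots: for adjacent envelope indices i < j the intersection is x = (a_i − a_j) / (j − i). Reading off the sorted break points: {-5, 3, 4, 7}.
Verification: at each break x_0, at least two indices attain the minimum of min_i(a_i + i · x_0).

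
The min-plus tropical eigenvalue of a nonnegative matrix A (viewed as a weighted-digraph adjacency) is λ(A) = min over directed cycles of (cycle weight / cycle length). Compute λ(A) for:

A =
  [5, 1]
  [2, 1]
λ(A) = 1

Enumerate directed cycles and compute their means (weight / length). Sample:
  cycle 0 → 0: weight = 5, length = 1, mean = 5/1 ≈ 5.000
  cycle 1 → 1: weight = 1, length = 1, mean = 1/1 ≈ 1.000
  cycle 0 → 1 → 0: weight = 3, length = 2, mean = 3/2 ≈ 1.500
  cycle 1 → 0 → 1: weight = 3, length = 2, mean = 3/2 ≈ 1.500
Minimum mean = 1.000, attained e.g. along the cycle 1 → 1 with weight 1 and length 1. So λ(A) = 1/1 = 1.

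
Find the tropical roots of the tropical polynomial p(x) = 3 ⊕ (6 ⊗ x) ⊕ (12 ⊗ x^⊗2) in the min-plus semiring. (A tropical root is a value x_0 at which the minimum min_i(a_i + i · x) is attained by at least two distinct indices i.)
Roots: {-6, -3}

Each tropical root is a break point of the lower envelope of the lines y = a_i + i · x (there are 3 lines, with slopes 0, 1, ..., 2). Only the lines that attain the minimum somewhere contribute to roots; other lines are dominated. Here the surviving (envelope) indices are i = 2, i = 1, i = 0.
Intersections between consecutive envelope lines give the roots: for adjacent envelope indices i < j the intersection is x = (a_i − a_j) / (j − i). Reading off the sorted break points: {-6, -3}.
Verification: at each break x_0, at least two indices attain the minimum of min_i(a_i + i · x_0).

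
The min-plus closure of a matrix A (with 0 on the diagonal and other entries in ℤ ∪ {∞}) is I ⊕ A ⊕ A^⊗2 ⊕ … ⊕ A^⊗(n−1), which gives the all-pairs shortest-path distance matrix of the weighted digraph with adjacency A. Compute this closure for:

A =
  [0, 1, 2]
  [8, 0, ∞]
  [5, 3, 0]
Closure =
  [0, 1, 2]
  [8, 0, 10]
  [5, 3, 0]

This is the Floyd-Warshall all-pairs shortest-path computation. For each intermediate vertex k = 0, 1, …, 2, update dist[i][j] ← min(dist[i][j], dist[i][k] + dist[k][j]). The final matrix gives, for each (i, j), the minimum total weight of any directed path from i to j (possibly empty when i = j).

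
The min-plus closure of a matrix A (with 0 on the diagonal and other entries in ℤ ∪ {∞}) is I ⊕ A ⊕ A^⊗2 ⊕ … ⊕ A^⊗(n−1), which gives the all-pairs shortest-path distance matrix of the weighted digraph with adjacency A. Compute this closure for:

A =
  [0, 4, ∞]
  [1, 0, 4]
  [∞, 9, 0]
Closure =
  [0, 4, 8]
  [1, 0, 4]
  [10, 9, 0]

This is the Floyd-Warshall all-pairs shortest-path computation. For each intermediate vertex k = 0, 1, …, 2, update dist[i][j] ← min(dist[i][j], dist[i][k] + dist[k][j]). The final matrix gives, for each (i, j), the minimum total weight of any directed path from i to j (possibly empty when i = j).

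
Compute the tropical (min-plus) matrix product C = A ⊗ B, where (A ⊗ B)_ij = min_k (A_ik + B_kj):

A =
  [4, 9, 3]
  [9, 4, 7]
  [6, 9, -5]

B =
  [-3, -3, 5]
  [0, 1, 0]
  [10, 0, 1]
A ⊗ B =
  [1, 1, 4]
  [4, 5, 4]
  [3, -5, -4]

Apply the min-plus product entry-by-entry:
  C[0][0] = min over k of (A[0][0] + B[0][0] = 4 + -3 = 1, A[0][1] + B[1][0] = 9 + 0 = 9, A[0][2] + B[2][0] = 3 + 10 = 13) = 1 (attained at k = 0)
  C[0][1] = min over k of (A[0][0] + B[0][1] = 4 + -3 = 1, A[0][1] + B[1][1] = 9 + 1 = 10, A[0][2] + B[2][1] = 3 + 0 = 3) = 1 (attained at k = 0)
  C[0][2] = min over k of (A[0][0] + B[0][2] = 4 + 5 = 9, A[0][1] + B[1][2] = 9 + 0 = 9, A[0][2] + B[2][2] = 3 + 1 = 4) = 4 (attained at k = 2)
  C[1][0] = min over k of (A[1][0] + B[0][0] = 9 + -3 = 6, A[1][1] + B[1][0] = 4 + 0 = 4, A[1][2] + B[2][0] = 7 + 10 = 17) = 4 (attained at k = 1)
  C[1][1] = min over k of (A[1][0] + B[0][1] = 9 + -3 = 6, A[1][1] + B[1][1] = 4 + 1 = 5, A[1][2] + B[2][1] = 7 + 0 = 7) = 5 (attained at k = 1)
  C[1][2] = min over k of (A[1][0] + B[0][2] = 9 + 5 = 14, A[1][1] + B[1][2] = 4 + 0 = 4, A[1][2] + B[2][2] = 7 + 1 = 8) = 4 (attained at k = 1)
  C[2][0] = min over k of (A[2][0] + B[0][0] = 6 + -3 = 3, A[2][1] + B[1][0] = 9 + 0 = 9, A[2][2] + B[2][0] = -5 + 10 = 5) = 3 (attained at k = 0)
  C[2][1] = min over k of (A[2][0] + B[0][1] = 6 + -3 = 3, A[2][1] + B[1][1] = 9 + 1 = 10, A[2][2] + B[2][1] = -5 + 0 = -5) = -5 (attained at k = 2)
  C[2][2] = min over k of (A[2][0] + B[0][2] = 6 + 5 = 11, A[2][1] + B[1][2] = 9 + 0 = 9, A[2][2] + B[2][2] = -5 + 1 = -4) = -4 (attained at k = 2)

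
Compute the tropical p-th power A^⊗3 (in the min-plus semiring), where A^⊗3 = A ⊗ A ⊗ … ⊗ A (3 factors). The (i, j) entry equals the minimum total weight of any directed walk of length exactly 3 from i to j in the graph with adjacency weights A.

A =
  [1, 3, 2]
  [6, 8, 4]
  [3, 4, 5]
A^⊗3 =
  [3, 5, 4]
  [8, 10, 9]
  [5, 7, 6]

Each entry (A^⊗3)_ij equals the minimum over all length-3 walks i = v_0 → v_1 → … → v_3 = j of Σ_t A[v_t][v_{t+1}]. For example, for (i, j) = (0, 2) we minimise over 9 possible intermediate vertex sequences; the minimum is 4, attained along the walk 0 → 0 → 0 → 2.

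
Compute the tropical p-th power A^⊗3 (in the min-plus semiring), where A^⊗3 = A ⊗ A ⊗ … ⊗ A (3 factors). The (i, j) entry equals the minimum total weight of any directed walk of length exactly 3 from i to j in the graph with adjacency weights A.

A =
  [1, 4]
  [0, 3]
A^⊗3 =
  [3, 6]
  [2, 5]

Each entry (A^⊗3)_ij equals the minimum over all length-3 walks i = v_0 → v_1 → … → v_3 = j of Σ_t A[v_t][v_{t+1}]. For example, for (i, j) = (0, 1) we minimise over 4 possible intermediate vertex sequences; the minimum is 6, attained along the walk 0 → 0 → 0 → 1.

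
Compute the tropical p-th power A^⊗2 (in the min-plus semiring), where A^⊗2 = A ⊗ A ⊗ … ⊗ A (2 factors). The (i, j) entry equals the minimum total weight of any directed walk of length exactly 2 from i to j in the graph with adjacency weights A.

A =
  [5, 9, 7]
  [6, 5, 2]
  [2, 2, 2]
A^⊗2 =
  [9, 9, 9]
  [4, 4, 4]
  [4, 4, 4]

Each entry (A^⊗2)_ij equals the minimum over all length-2 walks i = v_0 → v_1 → … → v_2 = j of Σ_t A[v_t][v_{t+1}]. For example, for (i, j) = (0, 2) we minimise over 3 possible intermediate vertex sequences; the minimum is 9, attained along the walk 0 → 2 → 2.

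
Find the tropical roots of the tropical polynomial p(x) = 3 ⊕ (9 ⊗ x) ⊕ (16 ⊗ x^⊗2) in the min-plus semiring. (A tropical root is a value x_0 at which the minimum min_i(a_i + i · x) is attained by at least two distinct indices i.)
Roots: {-7, -6}

Each tropical root is a break point of the lower envelope of the lines y = a_i + i · x (there are 3 lines, with slopes 0, 1, ..., 2). Only the lines that attain the minimum somewhere contribute to roots; other lines are dominated. Here the surviving (envelope) indices are i = 2, i = 1, i = 0.
Intersections between consecutive envelope lines give the roots: for adjacent envelope indices i < j the intersection is x = (a_i − a_j) / (j − i). Reading off the sorted break points: {-7, -6}.
Verification: at each break x_0, at least two indices attain the minimum of min_i(a_i + i · x_0).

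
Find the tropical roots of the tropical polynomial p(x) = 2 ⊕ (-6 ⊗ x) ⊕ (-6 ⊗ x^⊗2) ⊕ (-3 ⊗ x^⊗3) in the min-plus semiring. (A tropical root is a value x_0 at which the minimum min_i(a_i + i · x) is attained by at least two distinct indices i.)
Roots: {-3, 0, 8}

Each tropical root is a break point of the lower envelope of the lines y = a_i + i · x (there are 4 lines, with slopes 0, 1, ..., 3). Only the lines that attain the minimum somewhere contribute to roots; other lines are dominated. Here the surviving (envelope) indices are i = 3, i = 2, i = 1, i = 0.
Intersections between consecutive envelope lines give the roots: for adjacent envelope indices i < j the intersection is x = (a_i − a_j) / (j − i). Reading off the sorted break points: {-3, 0, 8}.
Verification: at each break x_0, at least two indices attain the minimum of min_i(a_i + i · x_0).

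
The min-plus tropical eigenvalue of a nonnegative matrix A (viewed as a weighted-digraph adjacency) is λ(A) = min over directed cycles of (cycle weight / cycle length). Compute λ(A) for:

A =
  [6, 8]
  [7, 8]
λ(A) = 6

Enumerate directed cycles and compute their means (weight / length). Sample:
  cycle 0 → 0: weight = 6, length = 1, mean = 6/1 ≈ 6.000
  cycle 1 → 1: weight = 8, length = 1, mean = 8/1 ≈ 8.000
  cycle 0 → 1 → 0: weight = 15, length = 2, mean = 15/2 ≈ 7.500
  cycle 1 → 0 → 1: weight = 15, length = 2, mean = 15/2 ≈ 7.500
Minimum mean = 6.000, attained e.g. along the cycle 0 → 0 with weight 6 and length 1. So λ(A) = 6/1 = 6.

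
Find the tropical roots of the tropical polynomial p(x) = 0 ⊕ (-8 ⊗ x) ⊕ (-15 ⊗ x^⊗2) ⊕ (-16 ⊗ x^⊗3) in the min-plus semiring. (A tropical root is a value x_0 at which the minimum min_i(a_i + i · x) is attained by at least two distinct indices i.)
Roots: {1, 7, 8}

Each tropical root is a break point of the lower envelope of the lines y = a_i + i · x (there are 4 lines, with slopes 0, 1, ..., 3). Only the lines that attain the minimum somewhere contribute to roots; other lines are dominated. Here the surviving (envelope) indices are i = 3, i = 2, i = 1, i = 0.
Intersections between consecutive envelope lines give the roots: for adjacent envelope indices i < j the intersection is x = (a_i − a_j) / (j − i). Reading off the sorted break points: {1, 7, 8}.
Verification: at each break x_0, at least two indices attain the minimum of min_i(a_i + i · x_0).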